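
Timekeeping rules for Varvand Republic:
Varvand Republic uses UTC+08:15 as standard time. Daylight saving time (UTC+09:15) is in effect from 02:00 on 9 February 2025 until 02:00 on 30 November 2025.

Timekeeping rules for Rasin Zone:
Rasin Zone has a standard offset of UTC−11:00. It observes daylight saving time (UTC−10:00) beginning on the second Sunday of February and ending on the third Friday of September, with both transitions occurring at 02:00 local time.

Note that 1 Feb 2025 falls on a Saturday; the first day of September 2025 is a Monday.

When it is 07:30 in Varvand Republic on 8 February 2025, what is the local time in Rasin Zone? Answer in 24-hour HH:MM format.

8 February 2025 is outside the daylight-saving period (9 February – 30 November), so Varvand Republic is on standard time, UTC+08:15.
07:30 Varvand Republic − 8h15m = 23:15 UTC (rolling into the previous day, 7 February 2025).
1 February 2025 is a Saturday, so the first Sunday is February 2 and the second is February 9.
1 September 2025 is a Monday, so the first Friday is September 5 and the third is September 19.
At the standard offset (UTC−11:00), 23:15 UTC − 11h = 12:15 Rasin Zone standard time.
The standard-time date in Rasin Zone, 7 February 2025, is outside the daylight-saving period (9 February – 19 September), so Rasin Zone is on standard time, UTC−11:00.
23:15 UTC − 11h = 12:15 Rasin Zone.

12:15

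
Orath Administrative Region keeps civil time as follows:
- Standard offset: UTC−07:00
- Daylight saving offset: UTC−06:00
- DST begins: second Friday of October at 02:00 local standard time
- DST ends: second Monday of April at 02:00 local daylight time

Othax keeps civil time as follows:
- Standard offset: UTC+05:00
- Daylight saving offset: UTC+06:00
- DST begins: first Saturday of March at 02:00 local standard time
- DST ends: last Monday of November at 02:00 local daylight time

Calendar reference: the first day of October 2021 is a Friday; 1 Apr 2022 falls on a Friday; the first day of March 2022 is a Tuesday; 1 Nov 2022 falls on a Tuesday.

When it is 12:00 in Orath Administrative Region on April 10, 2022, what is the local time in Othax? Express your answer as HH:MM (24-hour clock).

1 October 2021 is a Friday, so the first Friday is October 1 and the second is October 8.
1 April 2022 is a Friday, so the first Monday is April 4 and the second is April 11.
April 10, 2022 lies within the daylight-saving period (8 October 2021 – 11 April 2022), so Orath Administrative Region is on daylight time, UTC−06:00.
12:00 Orath Administrative Region + 6h = 18:00 UTC.
1 March 2022 is a Tuesday, so the first Saturday is March 5.
1 November 2022 is a Tuesday, so Mondays fall on 7, 14, 21, 28; the last is November 28.
At the standard offset (UTC+05:00), 18:00 UTC + 5h = 23:00 Othax standard time.
The standard-time date in Othax, April 10, 2022, lies within the daylight-saving period (5 March – 28 November), so Othax is on daylight time, UTC+06:00.
18:00 UTC + 6h = 00:00 Othax (rolling into the next day, 11 April 2022).

00:00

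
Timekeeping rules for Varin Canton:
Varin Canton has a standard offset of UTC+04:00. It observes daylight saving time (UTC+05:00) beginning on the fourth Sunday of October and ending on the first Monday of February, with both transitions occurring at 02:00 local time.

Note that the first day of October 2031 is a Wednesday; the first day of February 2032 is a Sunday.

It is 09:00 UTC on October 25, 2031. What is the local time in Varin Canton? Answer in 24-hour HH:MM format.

13:00

1 October 2031 is a Wednesday, so the first Sunday is October 5 and the fourth is October 26.
1 February 2032 is a Sunday, so the first Monday is February 2.
At the standard offset (UTC+04:00), 09:00 UTC + 4h = 13:00 Varin Canton standard time.
The standard-time date in Varin Canton, October 25, 2031, does not fall between 26 October 2031 and 2 February 2032, so daylight saving is not in effect and Varin Canton is at UTC+04:00.
09:00 UTC + 4h = 13:00 local.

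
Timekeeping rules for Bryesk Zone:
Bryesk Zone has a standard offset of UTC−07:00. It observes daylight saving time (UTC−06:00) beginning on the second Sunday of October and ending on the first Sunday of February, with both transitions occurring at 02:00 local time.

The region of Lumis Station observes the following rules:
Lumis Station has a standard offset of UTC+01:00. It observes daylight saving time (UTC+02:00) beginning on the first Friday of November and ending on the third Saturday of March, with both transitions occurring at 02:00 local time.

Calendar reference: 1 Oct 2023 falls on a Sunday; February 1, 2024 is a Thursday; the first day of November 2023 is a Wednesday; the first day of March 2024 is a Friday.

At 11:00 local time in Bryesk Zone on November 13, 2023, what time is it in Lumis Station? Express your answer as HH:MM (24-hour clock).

19:00

1 October 2023 is a Sunday, so the first Sunday is October 1 and the second is October 8.
1 February 2024 is a Thursday, so the first Sunday is February 4.
November 13, 2023 falls between 8 October 2023 and 4 February 2024, so daylight saving is in effect and Bryesk Zone is at UTC−06:00.
11:00 Bryesk Zone + 6h = 17:00 UTC.
1 November 2023 is a Wednesday, so the first Friday is November 3.
1 March 2024 is a Friday, so the first Saturday is March 2 and the third is March 16.
At the standard offset (UTC+01:00), 17:00 UTC + 1h = 18:00 Lumis Station standard time.
The standard-time date in Lumis Station, November 13, 2023, lies within the daylight-saving period (3 November 2023 – 16 March 2024), so Lumis Station is on daylight time, UTC+02:00.
17:00 UTC + 2h = 19:00 Lumis Station.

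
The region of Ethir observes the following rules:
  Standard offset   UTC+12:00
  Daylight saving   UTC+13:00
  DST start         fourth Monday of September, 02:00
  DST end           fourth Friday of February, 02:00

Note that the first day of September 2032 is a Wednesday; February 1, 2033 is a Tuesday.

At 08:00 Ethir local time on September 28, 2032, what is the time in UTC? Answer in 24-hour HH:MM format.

1 September 2032 is a Wednesday, so the first Monday is September 6 and the fourth is September 27.
1 February 2033 is a Tuesday, so the first Friday is February 4 and the fourth is February 25.
Daylight saving runs 27 September 2032 – 25 February 2033; September 28, 2032 is inside that window, so Ethir is at UTC+13:00.
08:00 local − 13h = 19:00 UTC (rolling into the previous day, 27 September 2032).

19:00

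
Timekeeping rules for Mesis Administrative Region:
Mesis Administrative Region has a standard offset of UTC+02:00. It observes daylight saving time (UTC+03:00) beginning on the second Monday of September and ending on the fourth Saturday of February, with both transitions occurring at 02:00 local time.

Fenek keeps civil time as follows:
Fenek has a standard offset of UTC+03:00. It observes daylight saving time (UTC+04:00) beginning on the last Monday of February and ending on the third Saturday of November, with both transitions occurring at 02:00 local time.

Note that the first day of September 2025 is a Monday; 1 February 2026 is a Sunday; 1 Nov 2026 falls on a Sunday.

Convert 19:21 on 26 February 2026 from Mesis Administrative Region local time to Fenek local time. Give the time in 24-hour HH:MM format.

20:21

1 September 2025 is a Monday, so the first Monday is September 1 and the second is September 8.
1 February 2026 is a Sunday, so the first Saturday is February 7 and the fourth is February 28.
26 February 2026 falls between 8 September 2025 and 28 February 2026, so daylight saving is in effect and Mesis Administrative Region is at UTC+03:00.
19:21 Mesis Administrative Region − 3h = 16:21 UTC.
1 February 2026 is a Sunday, so Mondays fall on 2, 9, 16, 23; the last is February 23.
1 November 2026 is a Sunday, so the first Saturday is November 7 and the third is November 21.
At the standard offset (UTC+03:00), 16:21 UTC + 3h = 19:21 Fenek standard time.
The standard-time date in Fenek, 26 February 2026, falls between 23 February and 21 November, so daylight saving is in effect and Fenek is at UTC+04:00.
16:21 UTC + 4h = 20:21 Fenek.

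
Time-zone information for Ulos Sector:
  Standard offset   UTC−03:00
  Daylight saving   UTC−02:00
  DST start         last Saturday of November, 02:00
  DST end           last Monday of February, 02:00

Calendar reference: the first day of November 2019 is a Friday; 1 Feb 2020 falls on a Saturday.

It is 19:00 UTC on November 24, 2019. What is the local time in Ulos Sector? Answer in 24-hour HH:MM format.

1 November 2019 is a Friday, so Saturdays fall on 2, 9, 16, 23, 30; the last is November 30.
1 February 2020 is a Saturday, so Mondays fall on 3, 10, 17, 24; the last is February 24.
At the standard offset (UTC−03:00), 19:00 UTC − 3h = 16:00 Ulos Sector standard time.
The standard-time date in Ulos Sector, November 24, 2019, does not fall between 30 November 2019 and 24 February 2020, so daylight saving is not in effect and Ulos Sector is at UTC−03:00.
19:00 UTC − 3h = 16:00 local.

16:00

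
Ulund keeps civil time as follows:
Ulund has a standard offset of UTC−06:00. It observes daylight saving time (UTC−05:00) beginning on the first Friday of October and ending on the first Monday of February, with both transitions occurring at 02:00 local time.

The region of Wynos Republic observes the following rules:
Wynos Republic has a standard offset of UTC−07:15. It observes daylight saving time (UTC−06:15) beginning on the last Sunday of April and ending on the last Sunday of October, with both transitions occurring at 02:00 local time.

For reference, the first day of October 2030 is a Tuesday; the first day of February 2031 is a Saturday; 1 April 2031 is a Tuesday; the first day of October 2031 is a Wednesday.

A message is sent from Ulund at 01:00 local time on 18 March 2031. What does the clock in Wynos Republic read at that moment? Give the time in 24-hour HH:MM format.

1 October 2030 is a Tuesday, so the first Friday is October 4.
1 February 2031 is a Saturday, so the first Monday is February 3.
18 March 2031 is outside the daylight-saving period (4 October 2030 – 3 February 2031), so Ulund is on standard time, UTC−06:00.
01:00 Ulund + 6h = 07:00 UTC.
1 April 2031 is a Tuesday, so Sundays fall on 6, 13, 20, 27; the last is April 27.
1 October 2031 is a Wednesday, so Sundays fall on 5, 12, 19, 26; the last is October 26.
At the standard offset (UTC−07:15), 07:00 UTC − 7h15m = 23:45 Wynos Republic standard time (rolling into the previous day, 17 March 2031).
The standard-time date in Wynos Republic, 17 March 2031, does not fall between 27 April and 26 October, so daylight saving is not in effect and Wynos Republic is at UTC−07:15.
07:00 UTC − 7h15m = 23:45 Wynos Republic (rolling into the previous day, 17 March 2031).

23:45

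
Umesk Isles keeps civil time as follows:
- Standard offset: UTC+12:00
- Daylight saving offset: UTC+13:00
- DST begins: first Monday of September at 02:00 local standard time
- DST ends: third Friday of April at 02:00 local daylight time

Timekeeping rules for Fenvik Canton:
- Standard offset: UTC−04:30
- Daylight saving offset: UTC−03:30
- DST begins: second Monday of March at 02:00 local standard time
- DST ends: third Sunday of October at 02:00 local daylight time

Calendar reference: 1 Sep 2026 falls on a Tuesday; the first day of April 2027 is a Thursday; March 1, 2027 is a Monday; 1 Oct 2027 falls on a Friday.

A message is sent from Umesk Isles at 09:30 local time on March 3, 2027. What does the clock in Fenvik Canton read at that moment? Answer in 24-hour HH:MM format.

16:00

1 September 2026 is a Tuesday, so the first Monday is September 7.
1 April 2027 is a Thursday, so the first Friday is April 2 and the third is April 16.
March 3, 2027 falls between 7 September 2026 and 16 April 2027, so daylight saving is in effect and Umesk Isles is at UTC+13:00.
09:30 Umesk Isles − 13h = 20:30 UTC (rolling into the previous day, 2 March 2027).
1 March 2027 is a Monday, so the first Monday is March 1 and the second is March 8.
1 October 2027 is a Friday, so the first Sunday is October 3 and the third is October 17.
At the standard offset (UTC−04:30), 20:30 UTC − 4h30m = 16:00 Fenvik Canton standard time.
The standard-time date in Fenvik Canton, March 2, 2027, does not fall between 8 March and 17 October, so daylight saving is not in effect and Fenvik Canton is at UTC−04:30.
20:30 UTC − 4h30m = 16:00 Fenvik Canton.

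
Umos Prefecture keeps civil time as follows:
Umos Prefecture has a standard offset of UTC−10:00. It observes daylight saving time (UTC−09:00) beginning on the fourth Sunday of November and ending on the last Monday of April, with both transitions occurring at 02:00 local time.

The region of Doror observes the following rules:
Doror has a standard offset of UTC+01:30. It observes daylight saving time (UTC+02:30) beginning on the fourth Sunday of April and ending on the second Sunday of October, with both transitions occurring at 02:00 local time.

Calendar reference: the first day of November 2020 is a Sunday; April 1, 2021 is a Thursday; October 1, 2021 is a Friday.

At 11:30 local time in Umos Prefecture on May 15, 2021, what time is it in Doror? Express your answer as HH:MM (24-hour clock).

1 November 2020 is a Sunday, so the first Sunday is November 1 and the fourth is November 22.
1 April 2021 is a Thursday, so Mondays fall on 5, 12, 19, 26; the last is April 26.
May 15, 2021 is outside the daylight-saving period (22 November 2020 – 26 April 2021), so Umos Prefecture is on standard time, UTC−10:00.
11:30 Umos Prefecture + 10h = 21:30 UTC.
1 April 2021 is a Thursday, so the first Sunday is April 4 and the fourth is April 25.
1 October 2021 is a Friday, so the first Sunday is October 3 and the second is October 10.
At the standard offset (UTC+01:30), 21:30 UTC + 1h30m = 23:00 Doror standard time.
Daylight saving runs 25 April – 10 October; the standard-time date in Doror, May 15, 2021, is inside that window, so Doror is at UTC+02:30.
21:30 UTC + 2h30m = 00:00 Doror (rolling into the next day, 16 May 2021).

00:00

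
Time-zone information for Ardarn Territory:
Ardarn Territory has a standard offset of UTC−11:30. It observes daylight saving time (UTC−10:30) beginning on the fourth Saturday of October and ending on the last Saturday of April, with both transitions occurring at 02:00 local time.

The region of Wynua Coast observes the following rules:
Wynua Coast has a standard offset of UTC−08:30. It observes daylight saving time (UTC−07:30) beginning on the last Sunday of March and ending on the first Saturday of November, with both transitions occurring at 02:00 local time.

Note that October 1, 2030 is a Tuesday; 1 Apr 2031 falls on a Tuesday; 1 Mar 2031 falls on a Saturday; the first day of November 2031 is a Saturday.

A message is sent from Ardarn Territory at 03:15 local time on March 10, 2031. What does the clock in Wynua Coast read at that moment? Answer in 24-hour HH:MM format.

1 October 2030 is a Tuesday, so the first Saturday is October 5 and the fourth is October 26.
1 April 2031 is a Tuesday, so Saturdays fall on 5, 12, 19, 26; the last is April 26.
Daylight saving runs 26 October 2030 – 26 April 2031; March 10, 2031 is inside that window, so Ardarn Territory is at UTC−10:30.
03:15 Ardarn Territory + 10h30m = 13:45 UTC.
1 March 2031 is a Saturday, so Sundays fall on 2, 9, 16, 23, 30; the last is March 30.
1 November 2031 is a Saturday, so the first Saturday is November 1.
At the standard offset (UTC−08:30), 13:45 UTC − 8h30m = 05:15 Wynua Coast standard time.
The standard-time date in Wynua Coast, March 10, 2031, is outside the daylight-saving period (30 March – 1 November), so Wynua Coast is on standard time, UTC−08:30.
13:45 UTC − 8h30m = 05:15 Wynua Coast.

05:15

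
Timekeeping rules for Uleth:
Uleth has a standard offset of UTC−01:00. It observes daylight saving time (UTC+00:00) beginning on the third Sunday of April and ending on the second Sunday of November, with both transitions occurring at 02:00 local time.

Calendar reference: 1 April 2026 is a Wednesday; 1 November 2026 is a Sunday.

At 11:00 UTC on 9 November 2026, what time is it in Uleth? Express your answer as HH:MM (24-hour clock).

1 April 2026 is a Wednesday, so the first Sunday is April 5 and the third is April 19.
1 November 2026 is a Sunday, so the first Sunday is November 1 and the second is November 8.
At the standard offset (UTC−01:00), 11:00 UTC − 1h = 10:00 Uleth standard time.
Daylight saving runs 19 April – 8 November; the standard-time date in Uleth, 9 November 2026, is outside that window, so Uleth is on standard time at UTC−01:00.
11:00 UTC − 1h = 10:00 local.

10:00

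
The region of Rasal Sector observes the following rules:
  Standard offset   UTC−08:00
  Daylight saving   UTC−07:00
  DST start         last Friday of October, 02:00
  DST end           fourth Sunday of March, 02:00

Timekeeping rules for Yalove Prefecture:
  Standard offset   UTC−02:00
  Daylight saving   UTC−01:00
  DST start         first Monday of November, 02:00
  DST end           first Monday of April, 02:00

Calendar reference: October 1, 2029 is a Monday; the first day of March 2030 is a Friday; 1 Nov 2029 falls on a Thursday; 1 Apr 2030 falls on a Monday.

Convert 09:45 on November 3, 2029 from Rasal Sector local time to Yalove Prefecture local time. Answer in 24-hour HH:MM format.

1 October 2029 is a Monday, so Fridays fall on 5, 12, 19, 26; the last is October 26.
1 March 2030 is a Friday, so the first Sunday is March 3 and the fourth is March 24.
November 3, 2029 lies within the daylight-saving period (26 October 2029 – 24 March 2030), so Rasal Sector is on daylight time, UTC−07:00.
09:45 Rasal Sector + 7h = 16:45 UTC.
1 November 2029 is a Thursday, so the first Monday is November 5.
1 April 2030 is a Monday, so the first Monday is April 1.
At the standard offset (UTC−02:00), 16:45 UTC − 2h = 14:45 Yalove Prefecture standard time.
The standard-time date in Yalove Prefecture, November 3, 2029, does not fall between 5 November 2029 and 1 April 2030, so daylight saving is not in effect and Yalove Prefecture is at UTC−02:00.
16:45 UTC − 2h = 14:45 Yalove Prefecture.

14:45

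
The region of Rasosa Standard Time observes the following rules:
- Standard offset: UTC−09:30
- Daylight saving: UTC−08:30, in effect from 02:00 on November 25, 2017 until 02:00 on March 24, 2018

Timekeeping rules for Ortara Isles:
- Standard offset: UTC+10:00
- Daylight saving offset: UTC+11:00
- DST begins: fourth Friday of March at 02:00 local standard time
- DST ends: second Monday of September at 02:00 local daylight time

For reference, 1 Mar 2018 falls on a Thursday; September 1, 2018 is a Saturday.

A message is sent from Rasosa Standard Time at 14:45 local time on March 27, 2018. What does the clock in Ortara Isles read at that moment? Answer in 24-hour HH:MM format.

March 27, 2018 is outside the daylight-saving period (25 November 2017 – 24 March 2018), so Rasosa Standard Time is on standard time, UTC−09:30.
14:45 Rasosa Standard Time + 9h30m = 00:15 UTC (rolling into the next day, 28 March 2018).
1 March 2018 is a Thursday, so the first Friday is March 2 and the fourth is March 23.
1 September 2018 is a Saturday, so the first Monday is September 3 and the second is September 10.
At the standard offset (UTC+10:00), 00:15 UTC + 10h = 10:15 Ortara Isles standard time.
The standard-time date in Ortara Isles, March 28, 2018, falls between 23 March and 10 September, so daylight saving is in effect and Ortara Isles is at UTC+11:00.
00:15 UTC + 11h = 11:15 Ortara Isles.

11:15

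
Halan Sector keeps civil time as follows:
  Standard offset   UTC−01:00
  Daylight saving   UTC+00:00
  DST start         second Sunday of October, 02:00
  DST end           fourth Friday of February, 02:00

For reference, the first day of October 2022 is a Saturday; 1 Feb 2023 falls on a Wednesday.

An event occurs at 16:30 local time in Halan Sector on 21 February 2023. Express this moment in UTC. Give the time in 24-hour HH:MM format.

1 October 2022 is a Saturday, so the first Sunday is October 2 and the second is October 9.
1 February 2023 is a Wednesday, so the first Friday is February 3 and the fourth is February 24.
21 February 2023 lies within the daylight-saving period (9 October 2022 – 24 February 2023), so Halan Sector is on daylight time, UTC+00:00.
16:30 local − 0h = 16:30 UTC.

16:30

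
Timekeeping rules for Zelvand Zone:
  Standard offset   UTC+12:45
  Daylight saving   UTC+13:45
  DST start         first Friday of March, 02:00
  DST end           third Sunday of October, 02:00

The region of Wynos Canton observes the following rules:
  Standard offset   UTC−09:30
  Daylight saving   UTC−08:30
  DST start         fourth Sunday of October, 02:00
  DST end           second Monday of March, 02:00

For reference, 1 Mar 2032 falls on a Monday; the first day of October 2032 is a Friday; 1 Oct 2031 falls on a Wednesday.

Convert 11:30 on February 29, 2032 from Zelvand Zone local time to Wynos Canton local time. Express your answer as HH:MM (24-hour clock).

1 March 2032 is a Monday, so the first Friday is March 5.
1 October 2032 is a Friday, so the first Sunday is October 3 and the third is October 17.
February 29, 2032 is outside the daylight-saving period (5 March – 17 October), so Zelvand Zone is on standard time, UTC+12:45.
11:30 Zelvand Zone − 12h45m = 22:45 UTC (rolling into the previous day, 28 February 2032).
1 October 2031 is a Wednesday, so the first Sunday is October 5 and the fourth is October 26.
1 March 2032 is a Monday, so the first Monday is March 1 and the second is March 8.
At the standard offset (UTC−09:30), 22:45 UTC − 9h30m = 13:15 Wynos Canton standard time.
The standard-time date in Wynos Canton, February 28, 2032, lies within the daylight-saving period (26 October 2031 – 8 March 2032), so Wynos Canton is on daylight time, UTC−08:30.
22:45 UTC − 8h30m = 14:15 Wynos Canton.

14:15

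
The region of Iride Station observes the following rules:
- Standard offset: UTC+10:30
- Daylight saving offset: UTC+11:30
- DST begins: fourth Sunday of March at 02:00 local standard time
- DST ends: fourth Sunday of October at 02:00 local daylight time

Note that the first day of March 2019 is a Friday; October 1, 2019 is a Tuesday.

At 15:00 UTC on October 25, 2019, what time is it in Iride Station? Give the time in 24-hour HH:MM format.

1 March 2019 is a Friday, so the first Sunday is March 3 and the fourth is March 24.
1 October 2019 is a Tuesday, so the first Sunday is October 6 and the fourth is October 27.
At the standard offset (UTC+10:30), 15:00 UTC + 10h30m = 01:30 Iride Station standard time (rolling into the next day, 26 October 2019).
Daylight saving runs 24 March – 27 October; the standard-time date in Iride Station, October 26, 2019, is inside that window, so Iride Station is at UTC+11:30.
15:00 UTC + 11h30m = 02:30 local (rolling into the next day, 26 October 2019).

02:30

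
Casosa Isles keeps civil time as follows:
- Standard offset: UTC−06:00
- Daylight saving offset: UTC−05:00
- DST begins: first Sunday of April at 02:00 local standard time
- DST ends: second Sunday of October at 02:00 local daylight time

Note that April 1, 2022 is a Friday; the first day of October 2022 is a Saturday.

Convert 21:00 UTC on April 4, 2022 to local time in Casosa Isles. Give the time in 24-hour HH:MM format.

1 April 2022 is a Friday, so the first Sunday is April 3.
1 October 2022 is a Saturday, so the first Sunday is October 2 and the second is October 9.
At the standard offset (UTC−06:00), 21:00 UTC − 6h = 15:00 Casosa Isles standard time.
The standard-time date in Casosa Isles, April 4, 2022, lies within the daylight-saving period (3 April – 9 October), so Casosa Isles is on daylight time, UTC−05:00.
21:00 UTC − 5h = 16:00 local.

16:00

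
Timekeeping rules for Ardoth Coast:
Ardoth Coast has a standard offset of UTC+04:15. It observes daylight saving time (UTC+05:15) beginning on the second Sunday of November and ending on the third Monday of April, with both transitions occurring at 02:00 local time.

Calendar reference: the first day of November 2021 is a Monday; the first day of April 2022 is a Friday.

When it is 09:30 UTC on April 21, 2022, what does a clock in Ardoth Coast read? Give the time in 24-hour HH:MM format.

13:45

1 November 2021 is a Monday, so the first Sunday is November 7 and the second is November 14.
1 April 2022 is a Friday, so the first Monday is April 4 and the third is April 18.
At the standard offset (UTC+04:15), 09:30 UTC + 4h15m = 13:45 Ardoth Coast standard time.
The standard-time date in Ardoth Coast, April 21, 2022, is outside the daylight-saving period (14 November 2021 – 18 April 2022), so Ardoth Coast is on standard time, UTC+04:15.
09:30 UTC + 4h15m = 13:45 local.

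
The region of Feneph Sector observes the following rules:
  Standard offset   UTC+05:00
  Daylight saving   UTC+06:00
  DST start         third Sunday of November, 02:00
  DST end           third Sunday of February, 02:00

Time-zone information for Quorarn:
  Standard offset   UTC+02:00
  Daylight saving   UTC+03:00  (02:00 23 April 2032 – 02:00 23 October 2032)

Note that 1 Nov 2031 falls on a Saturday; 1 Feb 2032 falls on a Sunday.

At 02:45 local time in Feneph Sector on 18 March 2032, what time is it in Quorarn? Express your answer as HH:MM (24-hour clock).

1 November 2031 is a Saturday, so the first Sunday is November 2 and the third is November 16.
1 February 2032 is a Sunday, so the first Sunday is February 1 and the third is February 15.
18 March 2032 does not fall between 16 November 2031 and 15 February 2032, so daylight saving is not in effect and Feneph Sector is at UTC+05:00.
02:45 Feneph Sector − 5h = 21:45 UTC (rolling into the previous day, 17 March 2032).
At the standard offset (UTC+02:00), 21:45 UTC + 2h = 23:45 Quorarn standard time.
The standard-time date in Quorarn, 17 March 2032, is outside the daylight-saving period (23 April – 23 October), so Quorarn is on standard time, UTC+02:00.
21:45 UTC + 2h = 23:45 Quorarn.

23:45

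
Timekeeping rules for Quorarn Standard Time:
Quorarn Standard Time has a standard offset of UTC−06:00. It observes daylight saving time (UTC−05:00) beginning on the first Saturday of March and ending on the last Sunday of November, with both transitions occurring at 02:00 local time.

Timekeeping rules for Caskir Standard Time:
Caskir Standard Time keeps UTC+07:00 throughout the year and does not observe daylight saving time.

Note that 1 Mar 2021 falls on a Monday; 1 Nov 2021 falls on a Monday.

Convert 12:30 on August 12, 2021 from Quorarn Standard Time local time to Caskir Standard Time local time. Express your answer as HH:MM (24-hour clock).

00:30

1 March 2021 is a Monday, so the first Saturday is March 6.
1 November 2021 is a Monday, so Sundays fall on 7, 14, 21, 28; the last is November 28.
August 12, 2021 lies within the daylight-saving period (6 March – 28 November), so Quorarn Standard Time is on daylight time, UTC−05:00.
12:30 Quorarn Standard Time + 5h = 17:30 UTC.
Caskir Standard Time has no daylight saving, so its offset is UTC+07:00 year-round.
17:30 UTC + 7h = 00:30 Caskir Standard Time (rolling into the next day, 13 August 2021).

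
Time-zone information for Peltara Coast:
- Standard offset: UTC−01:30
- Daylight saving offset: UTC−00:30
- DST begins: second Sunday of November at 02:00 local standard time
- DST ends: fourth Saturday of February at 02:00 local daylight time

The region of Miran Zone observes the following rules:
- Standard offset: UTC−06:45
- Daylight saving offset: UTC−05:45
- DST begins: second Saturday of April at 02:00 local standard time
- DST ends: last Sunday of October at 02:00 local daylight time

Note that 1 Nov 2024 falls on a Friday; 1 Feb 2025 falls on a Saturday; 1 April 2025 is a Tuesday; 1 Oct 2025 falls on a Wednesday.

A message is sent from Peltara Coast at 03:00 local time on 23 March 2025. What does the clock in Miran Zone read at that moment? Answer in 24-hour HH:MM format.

21:45

1 November 2024 is a Friday, so the first Sunday is November 3 and the second is November 10.
1 February 2025 is a Saturday, so the first Saturday is February 1 and the fourth is February 22.
23 March 2025 is outside the daylight-saving period (10 November 2024 – 22 February 2025), so Peltara Coast is on standard time, UTC−01:30.
03:00 Peltara Coast + 1h30m = 04:30 UTC.
1 April 2025 is a Tuesday, so the first Saturday is April 5 and the second is April 12.
1 October 2025 is a Wednesday, so Sundays fall on 5, 12, 19, 26; the last is October 26.
At the standard offset (UTC−06:45), 04:30 UTC − 6h45m = 21:45 Miran Zone standard time (rolling into the previous day, 22 March 2025).
The standard-time date in Miran Zone, 22 March 2025, does not fall between 12 April and 26 October, so daylight saving is not in effect and Miran Zone is at UTC−06:45.
04:30 UTC − 6h45m = 21:45 Miran Zone (rolling into the previous day, 22 March 2025).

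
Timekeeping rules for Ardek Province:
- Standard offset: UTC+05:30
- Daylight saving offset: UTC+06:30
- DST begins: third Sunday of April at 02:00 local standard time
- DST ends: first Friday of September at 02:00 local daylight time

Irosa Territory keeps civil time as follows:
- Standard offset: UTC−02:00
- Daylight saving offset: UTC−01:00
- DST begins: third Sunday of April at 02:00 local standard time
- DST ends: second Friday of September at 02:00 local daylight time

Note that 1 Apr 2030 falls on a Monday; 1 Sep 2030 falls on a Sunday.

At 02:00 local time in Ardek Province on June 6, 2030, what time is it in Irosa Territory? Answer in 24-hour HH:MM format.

18:30

1 April 2030 is a Monday, so the first Sunday is April 7 and the third is April 21.
1 September 2030 is a Sunday, so the first Friday is September 6.
June 6, 2030 lies within the daylight-saving period (21 April – 6 September), so Ardek Province is on daylight time, UTC+06:30.
02:00 Ardek Province − 6h30m = 19:30 UTC (rolling into the previous day, 5 June 2030).
1 April 2030 is a Monday, so the first Sunday is April 7 and the third is April 21.
1 September 2030 is a Sunday, so the first Friday is September 6 and the second is September 13.
At the standard offset (UTC−02:00), 19:30 UTC − 2h = 17:30 Irosa Territory standard time.
The standard-time date in Irosa Territory, June 5, 2030, lies within the daylight-saving period (21 April – 13 September), so Irosa Territory is on daylight time, UTC−01:00.
19:30 UTC − 1h = 18:30 Irosa Territory.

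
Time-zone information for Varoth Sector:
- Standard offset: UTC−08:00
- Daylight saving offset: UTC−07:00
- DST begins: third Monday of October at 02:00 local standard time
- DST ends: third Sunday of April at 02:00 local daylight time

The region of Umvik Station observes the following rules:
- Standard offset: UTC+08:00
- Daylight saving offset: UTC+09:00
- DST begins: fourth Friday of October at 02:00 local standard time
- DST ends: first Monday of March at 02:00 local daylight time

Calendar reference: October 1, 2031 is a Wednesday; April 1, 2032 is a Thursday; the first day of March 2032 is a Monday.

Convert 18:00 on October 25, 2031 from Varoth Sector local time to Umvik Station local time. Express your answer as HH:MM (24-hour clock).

10:00

1 October 2031 is a Wednesday, so the first Monday is October 6 and the third is October 20.
1 April 2032 is a Thursday, so the first Sunday is April 4 and the third is April 18.
October 25, 2031 lies within the daylight-saving period (20 October 2031 – 18 April 2032), so Varoth Sector is on daylight time, UTC−07:00.
18:00 Varoth Sector + 7h = 01:00 UTC (rolling into the next day, 26 October 2031).
1 October 2031 is a Wednesday, so the first Friday is October 3 and the fourth is October 24.
1 March 2032 is a Monday, so the first Monday is March 1.
At the standard offset (UTC+08:00), 01:00 UTC + 8h = 09:00 Umvik Station standard time.
Daylight saving runs 24 October 2031 – 1 March 2032; the standard-time date in Umvik Station, October 26, 2031, is inside that window, so Umvik Station is at UTC+09:00.
01:00 UTC + 9h = 10:00 Umvik Station.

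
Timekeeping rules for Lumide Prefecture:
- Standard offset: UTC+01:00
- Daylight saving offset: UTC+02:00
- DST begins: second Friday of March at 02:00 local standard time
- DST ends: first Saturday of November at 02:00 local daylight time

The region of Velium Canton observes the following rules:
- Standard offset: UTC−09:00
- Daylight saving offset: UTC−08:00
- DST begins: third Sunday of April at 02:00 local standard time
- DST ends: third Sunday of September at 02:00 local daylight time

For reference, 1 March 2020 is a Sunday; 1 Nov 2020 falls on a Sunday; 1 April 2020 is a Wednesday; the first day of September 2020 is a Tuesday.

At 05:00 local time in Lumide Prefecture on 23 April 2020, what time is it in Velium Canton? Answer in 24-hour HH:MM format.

19:00

1 March 2020 is a Sunday, so the first Friday is March 6 and the second is March 13.
1 November 2020 is a Sunday, so the first Saturday is November 7.
Daylight saving runs 13 March – 7 November; 23 April 2020 is inside that window, so Lumide Prefecture is at UTC+02:00.
05:00 Lumide Prefecture − 2h = 03:00 UTC.
1 April 2020 is a Wednesday, so the first Sunday is April 5 and the third is April 19.
1 September 2020 is a Tuesday, so the first Sunday is September 6 and the third is September 20.
At the standard offset (UTC−09:00), 03:00 UTC − 9h = 18:00 Velium Canton standard time (rolling into the previous day, 22 April 2020).
The standard-time date in Velium Canton, 22 April 2020, falls between 19 April and 20 September, so daylight saving is in effect and Velium Canton is at UTC−08:00.
03:00 UTC − 8h = 19:00 Velium Canton (rolling into the previous day, 22 April 2020).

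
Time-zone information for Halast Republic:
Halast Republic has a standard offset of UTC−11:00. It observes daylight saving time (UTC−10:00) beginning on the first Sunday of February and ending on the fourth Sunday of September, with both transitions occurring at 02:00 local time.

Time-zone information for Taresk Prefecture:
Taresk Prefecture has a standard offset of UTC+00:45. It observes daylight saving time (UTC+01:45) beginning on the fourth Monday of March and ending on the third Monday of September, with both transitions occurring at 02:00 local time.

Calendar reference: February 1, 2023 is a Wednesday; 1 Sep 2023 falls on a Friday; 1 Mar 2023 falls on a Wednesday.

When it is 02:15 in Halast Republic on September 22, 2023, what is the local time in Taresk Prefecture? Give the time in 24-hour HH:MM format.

1 February 2023 is a Wednesday, so the first Sunday is February 5.
1 September 2023 is a Friday, so the first Sunday is September 3 and the fourth is September 24.
September 22, 2023 falls between 5 February and 24 September, so daylight saving is in effect and Halast Republic is at UTC−10:00.
02:15 Halast Republic + 10h = 12:15 UTC.
1 March 2023 is a Wednesday, so the first Monday is March 6 and the fourth is March 27.
1 September 2023 is a Friday, so the first Monday is September 4 and the third is September 18.
At the standard offset (UTC+00:45), 12:15 UTC + 0h45m = 13:00 Taresk Prefecture standard time.
The standard-time date in Taresk Prefecture, September 22, 2023, is outside the daylight-saving period (27 March – 18 September), so Taresk Prefecture is on standard time, UTC+00:45.
12:15 UTC + 0h45m = 13:00 Taresk Prefecture.

13:00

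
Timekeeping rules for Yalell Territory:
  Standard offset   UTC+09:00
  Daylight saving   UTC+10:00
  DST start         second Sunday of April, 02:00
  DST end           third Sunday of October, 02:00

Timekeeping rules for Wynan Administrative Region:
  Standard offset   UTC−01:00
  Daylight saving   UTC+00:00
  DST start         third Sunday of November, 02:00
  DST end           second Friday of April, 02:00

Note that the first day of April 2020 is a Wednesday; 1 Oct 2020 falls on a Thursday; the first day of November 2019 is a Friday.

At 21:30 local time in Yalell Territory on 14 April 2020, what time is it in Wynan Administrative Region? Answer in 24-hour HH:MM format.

10:30

1 April 2020 is a Wednesday, so the first Sunday is April 5 and the second is April 12.
1 October 2020 is a Thursday, so the first Sunday is October 4 and the third is October 18.
14 April 2020 lies within the daylight-saving period (12 April – 18 October), so Yalell Territory is on daylight time, UTC+10:00.
21:30 Yalell Territory − 10h = 11:30 UTC.
1 November 2019 is a Friday, so the first Sunday is November 3 and the third is November 17.
1 April 2020 is a Wednesday, so the first Friday is April 3 and the second is April 10.
At the standard offset (UTC−01:00), 11:30 UTC − 1h = 10:30 Wynan Administrative Region standard time.
The standard-time date in Wynan Administrative Region, 14 April 2020, is outside the daylight-saving period (17 November 2019 – 10 April 2020), so Wynan Administrative Region is on standard time, UTC−01:00.
11:30 UTC − 1h = 10:30 Wynan Administrative Region.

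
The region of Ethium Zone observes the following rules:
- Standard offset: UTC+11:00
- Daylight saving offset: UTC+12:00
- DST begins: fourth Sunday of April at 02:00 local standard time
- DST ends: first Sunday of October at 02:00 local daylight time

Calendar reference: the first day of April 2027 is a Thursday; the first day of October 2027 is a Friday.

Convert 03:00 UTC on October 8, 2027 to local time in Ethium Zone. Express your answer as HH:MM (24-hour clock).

1 April 2027 is a Thursday, so the first Sunday is April 4 and the fourth is April 25.
1 October 2027 is a Friday, so the first Sunday is October 3.
At the standard offset (UTC+11:00), 03:00 UTC + 11h = 14:00 Ethium Zone standard time.
The standard-time date in Ethium Zone, October 8, 2027, is outside the daylight-saving period (25 April – 3 October), so Ethium Zone is on standard time, UTC+11:00.
03:00 UTC + 11h = 14:00 local.

14:00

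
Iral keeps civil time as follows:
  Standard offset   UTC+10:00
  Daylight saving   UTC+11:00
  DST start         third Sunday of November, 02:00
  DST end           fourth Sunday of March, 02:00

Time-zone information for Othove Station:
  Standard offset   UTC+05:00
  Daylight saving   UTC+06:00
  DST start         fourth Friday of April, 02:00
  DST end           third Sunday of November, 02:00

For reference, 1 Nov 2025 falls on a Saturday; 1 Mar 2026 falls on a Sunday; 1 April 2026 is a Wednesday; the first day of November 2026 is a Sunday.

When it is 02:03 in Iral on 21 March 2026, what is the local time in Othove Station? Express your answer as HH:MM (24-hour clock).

20:03

1 November 2025 is a Saturday, so the first Sunday is November 2 and the third is November 16.
1 March 2026 is a Sunday, so the first Sunday is March 1 and the fourth is March 22.
21 March 2026 lies within the daylight-saving period (16 November 2025 – 22 March 2026), so Iral is on daylight time, UTC+11:00.
02:03 Iral − 11h = 15:03 UTC (rolling into the previous day, 20 March 2026).
1 April 2026 is a Wednesday, so the first Friday is April 3 and the fourth is April 24.
1 November 2026 is a Sunday, so the first Sunday is November 1 and the third is November 15.
At the standard offset (UTC+05:00), 15:03 UTC + 5h = 20:03 Othove Station standard time.
The standard-time date in Othove Station, 20 March 2026, is outside the daylight-saving period (24 April – 15 November), so Othove Station is on standard time, UTC+05:00.
15:03 UTC + 5h = 20:03 Othove Station.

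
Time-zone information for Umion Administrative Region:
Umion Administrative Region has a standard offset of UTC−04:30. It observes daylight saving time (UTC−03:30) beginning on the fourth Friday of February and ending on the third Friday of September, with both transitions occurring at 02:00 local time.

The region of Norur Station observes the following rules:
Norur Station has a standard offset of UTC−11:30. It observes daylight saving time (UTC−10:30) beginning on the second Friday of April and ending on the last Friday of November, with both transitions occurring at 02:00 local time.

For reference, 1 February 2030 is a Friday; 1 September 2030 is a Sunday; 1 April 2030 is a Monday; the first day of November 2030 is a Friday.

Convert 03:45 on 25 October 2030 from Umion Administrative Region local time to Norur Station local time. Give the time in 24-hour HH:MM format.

21:45

1 February 2030 is a Friday, so the first Friday is February 1 and the fourth is February 22.
1 September 2030 is a Sunday, so the first Friday is September 6 and the third is September 20.
25 October 2030 is outside the daylight-saving period (22 February – 20 September), so Umion Administrative Region is on standard time, UTC−04:30.
03:45 Umion Administrative Region + 4h30m = 08:15 UTC.
1 April 2030 is a Monday, so the first Friday is April 5 and the second is April 12.
1 November 2030 is a Friday, so Fridays fall on 1, 8, 15, 22, 29; the last is November 29.
At the standard offset (UTC−11:30), 08:15 UTC − 11h30m = 20:45 Norur Station standard time (rolling into the previous day, 24 October 2030).
The standard-time date in Norur Station, 24 October 2030, lies within the daylight-saving period (12 April – 29 November), so Norur Station is on daylight time, UTC−10:30.
08:15 UTC − 10h30m = 21:45 Norur Station (rolling into the previous day, 24 October 2030).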